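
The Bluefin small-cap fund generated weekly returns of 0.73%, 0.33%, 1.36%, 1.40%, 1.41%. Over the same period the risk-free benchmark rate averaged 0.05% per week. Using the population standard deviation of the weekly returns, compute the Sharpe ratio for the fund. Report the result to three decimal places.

μ = (0.73 + 0.33 + 1.36 + 1.4 + 1.41) / 5 = 1.0460%
Σ(r − μ)² = 0.9689; population σ = √(0.9689/5) = 0.4402%
Sharpe = (μ − rf) / σ = (1.0460 − 0.05) / 0.4402 = 0.9960 / 0.4402 = 2.2626

2.263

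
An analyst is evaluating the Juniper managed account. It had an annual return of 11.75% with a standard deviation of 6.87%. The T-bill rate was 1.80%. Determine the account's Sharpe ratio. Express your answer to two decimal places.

Sharpe = (Rp − Rf) / σp = (11.75% − 1.80%) / 6.87% = 9.95% / 6.87% = 1.4483

1.45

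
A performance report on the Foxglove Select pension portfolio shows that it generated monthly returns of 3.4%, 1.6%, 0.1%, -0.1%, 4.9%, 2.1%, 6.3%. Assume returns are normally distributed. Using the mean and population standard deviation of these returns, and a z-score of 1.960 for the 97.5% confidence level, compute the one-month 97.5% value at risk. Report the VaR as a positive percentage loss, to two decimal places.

Mean return r̄ = 18.30 / 7 = 2.6143%
Population std dev = √[34.4086 / 7] = 2.2171%
VaR = −(r̄ − z·σ) = −(2.6143 − 1.960 × 2.2171) = −(-1.7312) = 1.7312%

1.73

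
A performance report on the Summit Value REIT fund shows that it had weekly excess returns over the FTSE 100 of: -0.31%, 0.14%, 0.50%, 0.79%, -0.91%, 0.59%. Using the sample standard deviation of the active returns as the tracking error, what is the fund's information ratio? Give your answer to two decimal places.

0.21

r̄ = (-0.31 + 0.14 + 0.5 + 0.79 − 0.91 + 0.59) / 6 = 0.800 / 6 = 0.1333%
Σ(r − r̄)² = (-0.31 − 0.1333)² + (0.14 − 0.1333)² + … = 2.0593
σ = √[2.0593 / 5] = 0.6418%
IR = r̄ / tracking error = 0.1333 / 0.6418 = 0.2077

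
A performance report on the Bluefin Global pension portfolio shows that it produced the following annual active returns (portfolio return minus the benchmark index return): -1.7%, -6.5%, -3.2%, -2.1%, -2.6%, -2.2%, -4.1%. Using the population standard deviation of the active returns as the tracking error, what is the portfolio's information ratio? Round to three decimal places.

-2.083

r̄ = (-1.7 − 6.5 − 3.2 − 2.1 − 2.6 − 2.2 − 4.1) / 7 = -22.40 / 7 = -3.2000%
Population σ = √[Σ(r − r̄)² / 7] = √[16.5200 / 7] = √2.3600 = 1.5362%
IR = r̄ / tracking error = -3.2000 / 1.5362 = -2.0831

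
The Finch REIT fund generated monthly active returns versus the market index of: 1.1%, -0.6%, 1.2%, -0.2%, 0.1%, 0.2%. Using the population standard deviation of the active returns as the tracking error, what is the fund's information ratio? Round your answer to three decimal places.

0.459

Mean return μ = 1.80 / 6 = 0.3000%
Σ(r − μ)² = 2.5600; population σ = √(2.5600/6) = 0.6532%
IR = μ / tracking error = 0.3000 / 0.6532 = 0.4593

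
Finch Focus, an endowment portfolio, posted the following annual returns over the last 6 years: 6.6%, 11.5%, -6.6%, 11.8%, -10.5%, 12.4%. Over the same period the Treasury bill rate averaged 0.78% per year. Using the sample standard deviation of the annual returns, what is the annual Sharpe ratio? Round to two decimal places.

μ = (6.6 + 11.5 − 6.6 + 11.8 − 10.5 + 12.4) / 6 = 25.20 / 6 = 4.2000%
Σ(r − μ)² = 516.7800; sample σ = √(516.7800/5) = 10.1664%
Sharpe = (μ − rf) / σ = (4.2000 − 0.78) / 10.1664 = 3.4200 / 10.1664 = 0.3364

0.34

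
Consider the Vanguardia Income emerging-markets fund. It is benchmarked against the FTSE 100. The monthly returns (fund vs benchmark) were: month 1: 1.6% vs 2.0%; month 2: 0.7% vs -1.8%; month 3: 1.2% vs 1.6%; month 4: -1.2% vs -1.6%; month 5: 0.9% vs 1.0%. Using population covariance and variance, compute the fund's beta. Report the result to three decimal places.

0.452

r̄p = 0.6400%,  r̄m = 0.2400%
Cov = Σ(rp − r̄p)(rm − r̄m) / 5 = 1.1824
Var(rm) = Σ(rm − r̄m)² / 5 = 2.6144
β = Cov / Var = 1.1824 / 2.6144 = 0.4523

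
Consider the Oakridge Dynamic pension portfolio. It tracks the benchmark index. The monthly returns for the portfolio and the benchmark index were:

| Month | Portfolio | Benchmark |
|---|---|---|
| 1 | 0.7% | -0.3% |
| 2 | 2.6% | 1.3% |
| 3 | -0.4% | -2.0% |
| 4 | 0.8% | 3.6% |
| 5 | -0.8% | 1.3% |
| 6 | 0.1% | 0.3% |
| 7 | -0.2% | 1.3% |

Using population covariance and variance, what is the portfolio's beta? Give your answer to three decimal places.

0.189

r̄p = 0.4000%,  r̄m = 0.7857%
Cov = Σ(rp − r̄p)(rm − r̄m) / 7 = 0.4829
Var(rm) = Σ(rm − r̄m)² / 7 = 2.5555
β = Cov / Var = 0.4829 / 2.5555 = 0.1890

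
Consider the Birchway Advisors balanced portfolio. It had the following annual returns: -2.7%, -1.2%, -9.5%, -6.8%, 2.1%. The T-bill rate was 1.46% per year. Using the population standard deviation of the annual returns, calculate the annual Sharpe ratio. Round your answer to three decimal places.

μ = (-2.7 − 1.2 − 9.5 − 6.8 + 2.1) / 5 = -18.10 / 5 = -3.6200%
Σ(r − μ)² = 84.1080; population σ = √(84.1080/5) = 4.1014%
Sharpe = (μ − rf) / σ = (-3.6200 − 1.46) / 4.1014 = -5.0800 / 4.1014 = -1.2386

-1.239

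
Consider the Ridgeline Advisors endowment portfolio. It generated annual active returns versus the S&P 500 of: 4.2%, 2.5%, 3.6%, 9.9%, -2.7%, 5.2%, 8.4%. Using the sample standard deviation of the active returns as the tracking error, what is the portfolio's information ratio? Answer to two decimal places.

1.08

r̄ = (4.2 + 2.5 + 3.6 + 9.9 − 2.7 + 5.2 + 8.4) / 7 = 31.10 / 7 = 4.4429%
Sample σ = √[Σ(r − r̄)² / 6] = √[101.5771 / 6] = √16.9295 = 4.1145%
IR = r̄ / tracking error = 4.4429 / 4.1145 = 1.0798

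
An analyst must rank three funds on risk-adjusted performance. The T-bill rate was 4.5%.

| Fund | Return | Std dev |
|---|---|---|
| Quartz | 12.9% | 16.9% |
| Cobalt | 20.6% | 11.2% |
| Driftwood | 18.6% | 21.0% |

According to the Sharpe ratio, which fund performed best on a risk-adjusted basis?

Quartz: Sharpe ratio = (12.9% − 4.5%) / 16.9% = 0.497
Cobalt: Sharpe ratio = (20.6% − 4.5%) / 11.2% = 1.438
Driftwood: Sharpe ratio = (18.6% − 4.5%) / 21.0% = 0.671
Highest: Cobalt (1.438).

Cobalt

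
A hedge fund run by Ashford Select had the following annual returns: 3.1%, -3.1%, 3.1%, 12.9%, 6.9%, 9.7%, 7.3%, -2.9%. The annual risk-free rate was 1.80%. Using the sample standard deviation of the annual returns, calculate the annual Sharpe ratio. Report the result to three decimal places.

0.496

r̄ = (3.1 − 3.1 + 3.1 + 12.9 + 6.9 + 9.7 + 7.3 − 2.9) / 8 = 4.6250%
Σ(r − r̄)² = (3.1 − 4.6250)² + (-3.1 − 4.6250)² + (3.1 − 4.6250)² + … = 227.5150
sample σ = √(227.5150 / 7) = √32.5021 = 5.7011%
Sharpe = (r̄ − rf) / σ = (4.6250 − 1.8) / 5.7011 = 2.8250 / 5.7011 = 0.4955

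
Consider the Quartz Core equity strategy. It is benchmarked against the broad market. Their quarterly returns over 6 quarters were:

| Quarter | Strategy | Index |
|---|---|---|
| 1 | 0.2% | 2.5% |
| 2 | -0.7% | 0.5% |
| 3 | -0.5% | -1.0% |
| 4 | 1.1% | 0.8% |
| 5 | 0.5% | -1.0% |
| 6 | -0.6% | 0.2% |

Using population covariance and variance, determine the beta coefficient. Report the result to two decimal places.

r̄p = 0.0000%,  r̄m = 0.3333%
Cov = Σ(rp − r̄p)(rm − r̄m) / 6 = 0.1517
Var(rm) = Σ(rm − r̄m)² / 6 = 1.4189
β = Cov / Var = 0.1517 / 1.4189 = 0.1069

0.11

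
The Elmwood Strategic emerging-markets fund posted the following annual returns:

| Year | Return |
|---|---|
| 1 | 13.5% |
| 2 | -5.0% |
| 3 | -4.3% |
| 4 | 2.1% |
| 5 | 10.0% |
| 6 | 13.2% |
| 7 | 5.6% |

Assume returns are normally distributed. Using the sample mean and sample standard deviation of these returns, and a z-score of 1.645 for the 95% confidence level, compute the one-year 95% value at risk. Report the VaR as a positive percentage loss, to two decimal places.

Mean return μ = 35.10 / 7 = 5.0143%
Σ(r − μ)² = (13.5 − 5.0143)² + (-5 − 5.0143)² + … = 359.7486
sample σ = √(359.7486 / 6) = √59.9581 = 7.7433%
VaR = −(μ − z·σ) = −(5.0143 − 1.645 × 7.7433) = −(-7.7234) = 7.7234%

7.72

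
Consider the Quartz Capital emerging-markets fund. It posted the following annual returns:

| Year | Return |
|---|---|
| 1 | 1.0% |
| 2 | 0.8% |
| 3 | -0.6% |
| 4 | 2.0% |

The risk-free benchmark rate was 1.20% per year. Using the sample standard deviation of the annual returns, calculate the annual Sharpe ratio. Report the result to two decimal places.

-0.37

r̄ = (1 + 0.8 − 0.6 + 2) / 4 = 0.8000%
Σ(r − r̄)² = 3.4400; sample σ = √(3.4400/3) = 1.0708%
Sharpe = (r̄ − rf) / σ = (0.8000 − 1.2) / 1.0708 = -0.4000 / 1.0708 = -0.3736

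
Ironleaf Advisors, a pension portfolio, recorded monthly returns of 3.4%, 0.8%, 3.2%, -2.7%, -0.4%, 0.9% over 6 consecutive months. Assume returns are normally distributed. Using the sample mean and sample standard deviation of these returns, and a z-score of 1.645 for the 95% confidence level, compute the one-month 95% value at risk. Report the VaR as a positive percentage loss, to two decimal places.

r̄ = (3.4 + 0.8 + 3.2 − 2.7 − 0.4 + 0.9) / 6 = 0.8667%
Σ(r − r̄)² = 26.1933; sample σ = √(26.1933/5) = 2.2888%
VaR = −(r̄ − z·σ) = −(0.8667 − 1.645 × 2.2888) = −(-2.8984) = 2.8984%

2.90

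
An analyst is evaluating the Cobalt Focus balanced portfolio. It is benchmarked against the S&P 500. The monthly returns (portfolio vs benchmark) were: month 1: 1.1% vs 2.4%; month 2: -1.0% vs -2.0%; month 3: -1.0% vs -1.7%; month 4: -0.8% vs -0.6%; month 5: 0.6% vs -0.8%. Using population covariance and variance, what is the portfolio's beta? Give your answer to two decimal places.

r̄p = -0.2200%,  r̄m = -0.5400%
Cov = Σ(rp − r̄p)(rm − r̄m) / 5 = 1.1492
Var(rm) = Σ(rm − r̄m)² / 5 = 2.4384
β = Cov / Var = 1.1492 / 2.4384 = 0.4713

0.47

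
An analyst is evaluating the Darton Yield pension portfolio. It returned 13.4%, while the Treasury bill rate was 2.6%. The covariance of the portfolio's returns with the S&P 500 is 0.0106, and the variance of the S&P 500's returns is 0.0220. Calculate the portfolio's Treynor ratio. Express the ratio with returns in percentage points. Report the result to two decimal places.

22.42

β = Cov / Var = 0.0106 / 0.0220 = 0.4818
Treynor = (Rp − Rf) / β = (13.4% − 2.6%) / 0.4818 = 10.80 / 0.4818 = 22.4159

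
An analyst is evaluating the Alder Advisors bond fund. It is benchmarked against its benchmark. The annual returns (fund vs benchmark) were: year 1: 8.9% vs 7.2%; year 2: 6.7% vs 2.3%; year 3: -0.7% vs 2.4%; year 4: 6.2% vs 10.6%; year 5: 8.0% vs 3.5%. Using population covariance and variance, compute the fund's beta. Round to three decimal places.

0.386

r̄p = 5.8200%,  r̄m = 5.2000%
Cov = Σ(rp − r̄p)(rm − r̄m) / 5 = 4.0420
Var(rm) = Σ(rm − r̄m)² / 5 = 10.4600
β = Cov / Var = 4.0420 / 10.4600 = 0.3864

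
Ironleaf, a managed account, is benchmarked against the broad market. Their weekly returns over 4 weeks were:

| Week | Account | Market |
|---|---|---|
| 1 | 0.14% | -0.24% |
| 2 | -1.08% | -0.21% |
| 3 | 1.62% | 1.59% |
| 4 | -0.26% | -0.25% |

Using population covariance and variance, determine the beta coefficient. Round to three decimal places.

r̄p = 0.1050%,  r̄m = 0.2225%
Cov = Σ(rp − r̄p)(rm − r̄m) / 4 = 0.6851
Var(rm) = Σ(rm − r̄m)² / 4 = 0.6236
β = Cov / Var = 0.6851 / 0.6236 = 1.0986

1.099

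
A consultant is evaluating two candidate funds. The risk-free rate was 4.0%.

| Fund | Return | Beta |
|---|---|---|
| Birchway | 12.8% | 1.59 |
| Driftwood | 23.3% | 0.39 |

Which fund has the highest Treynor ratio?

Birchway: Treynor = (12.8% − 4.0%) / 1.59 = 5.535
Driftwood: Treynor = (23.3% − 4.0%) / 0.39 = 49.487
Highest: Driftwood (49.487).

Driftwood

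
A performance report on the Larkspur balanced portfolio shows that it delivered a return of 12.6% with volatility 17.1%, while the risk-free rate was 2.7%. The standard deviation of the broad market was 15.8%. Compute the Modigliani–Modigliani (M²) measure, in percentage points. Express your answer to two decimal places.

Sharpe = (Rp − Rf) / σp = (12.6% − 2.7%) / 17.1% = 0.5789
M² = Rf + Sharpe × σm = 2.7% + 0.5789 × 15.8% = 11.8466%

11.85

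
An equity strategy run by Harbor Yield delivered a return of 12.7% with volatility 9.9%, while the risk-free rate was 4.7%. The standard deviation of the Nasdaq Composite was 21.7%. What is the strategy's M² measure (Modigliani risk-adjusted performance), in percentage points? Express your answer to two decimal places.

Sharpe = (Rp − Rf) / σp = (12.7% − 4.7%) / 9.9% = 0.8081
M² = Rf + Sharpe × σm = 4.7% + 0.8081 × 21.7% = 22.2358%

22.24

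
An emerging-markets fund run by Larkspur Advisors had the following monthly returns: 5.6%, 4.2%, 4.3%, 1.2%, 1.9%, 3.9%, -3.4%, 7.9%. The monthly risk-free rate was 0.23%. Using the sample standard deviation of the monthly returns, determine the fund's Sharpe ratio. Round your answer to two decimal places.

μ = (5.6 + 4.2 + 4.3 + 1.2 + 1.9 + 3.9 − 3.4 + 7.9) / 8 = 25.60 / 8 = 3.2000%
Σ(r − μ)² = 79.8000; sample σ = √(79.8000/7) = 3.3764%
Sharpe = (μ − rf) / σ = (3.2000 − 0.23) / 3.3764 = 2.9700 / 3.3764 = 0.8796

0.88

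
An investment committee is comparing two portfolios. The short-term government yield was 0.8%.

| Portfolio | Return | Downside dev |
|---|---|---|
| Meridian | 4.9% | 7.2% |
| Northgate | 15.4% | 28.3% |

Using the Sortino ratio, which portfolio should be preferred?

Meridian

Meridian: Sortino ratio = (4.9% − 0.8%) / 7.2% = 0.569
Northgate: Sortino ratio = (15.4% − 0.8%) / 28.3% = 0.516
Highest: Meridian (0.569).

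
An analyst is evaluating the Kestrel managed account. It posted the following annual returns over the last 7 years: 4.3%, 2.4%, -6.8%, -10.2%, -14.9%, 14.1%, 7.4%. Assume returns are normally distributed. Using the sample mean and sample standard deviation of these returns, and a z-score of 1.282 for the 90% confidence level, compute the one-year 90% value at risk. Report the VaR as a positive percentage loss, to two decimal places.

13.85

Mean return r̄ = -3.70 / 7 = -0.5286%
Σ(r − r̄)² = (4.3 − (-0.5286))² + (2.4 − (-0.5286))² + (-6.8 − (-0.5286))² + … = 648.1543
σ = √[648.1543 / 6] = 10.3935%
VaR = −(r̄ − z·σ) = −(-0.5286 − 1.282 × 10.3935) = −(-13.8531) = 13.8531%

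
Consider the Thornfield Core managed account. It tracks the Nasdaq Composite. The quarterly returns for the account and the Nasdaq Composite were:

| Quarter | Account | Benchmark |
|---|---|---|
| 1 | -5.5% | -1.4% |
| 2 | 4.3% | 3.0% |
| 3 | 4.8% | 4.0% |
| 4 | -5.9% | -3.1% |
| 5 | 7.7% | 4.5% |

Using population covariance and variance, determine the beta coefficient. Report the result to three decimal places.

1.812

r̄p = 1.0800%,  r̄m = 1.4000%
Cov = Σ(rp − r̄p)(rm − r̄m) / 5 = 17.0360
Var(rm) = Σ(rm − r̄m)² / 5 = 9.4040
β = Cov / Var = 17.0360 / 9.4040 = 1.8116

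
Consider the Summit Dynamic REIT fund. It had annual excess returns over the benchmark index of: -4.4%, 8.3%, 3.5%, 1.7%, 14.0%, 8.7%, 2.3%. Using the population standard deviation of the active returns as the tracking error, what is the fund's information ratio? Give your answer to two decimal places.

0.88

μ = (-4.4 + 8.3 + 3.5 + 1.7 + 14 + 8.7 + 2.3) / 7 = 34.10 / 7 = 4.8714%
Population std dev = √[214.2543 / 7] = 5.5324%
IR = μ / tracking error = 4.8714 / 5.5324 = 0.8805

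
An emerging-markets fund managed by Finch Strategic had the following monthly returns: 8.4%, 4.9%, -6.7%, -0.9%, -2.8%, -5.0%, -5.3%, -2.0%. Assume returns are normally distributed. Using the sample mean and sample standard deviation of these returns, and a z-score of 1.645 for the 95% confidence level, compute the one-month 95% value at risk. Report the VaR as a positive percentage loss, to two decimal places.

9.84

Mean return r̄ = -9.40 / 8 = -1.1750%
Σ(r − r̄)² = (8.4 − (-1.1750))² + (4.9 − (-1.1750))² + … = 194.1550
sample σ = √(194.1550 / 7) = √27.7364 = 5.2665%
VaR = −(r̄ − z·σ) = −(-1.1750 − 1.645 × 5.2665) = −(-9.8384) = 9.8384%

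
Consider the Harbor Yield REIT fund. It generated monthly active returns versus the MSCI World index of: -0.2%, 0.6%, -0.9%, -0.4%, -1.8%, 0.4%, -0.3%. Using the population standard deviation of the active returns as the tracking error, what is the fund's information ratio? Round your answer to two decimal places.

r̄ = (-0.2 + 0.6 − 0.9 − 0.4 − 1.8 + 0.4 − 0.3) / 7 = -0.3714%
Σ(r − r̄)² = (-0.2 − (-0.3714))² + (0.6 − (-0.3714))² + … = 3.8943
population σ = √(3.8943 / 7) = √0.5563 = 0.7459%
IR = r̄ / tracking error = -0.3714 / 0.7459 = -0.4979

-0.50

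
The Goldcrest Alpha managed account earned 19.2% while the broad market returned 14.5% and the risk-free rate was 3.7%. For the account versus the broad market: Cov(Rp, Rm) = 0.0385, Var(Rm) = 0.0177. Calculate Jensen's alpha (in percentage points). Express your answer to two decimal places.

β = Cov / Var = 0.0385 / 0.0177 = 2.1751
E[R] = Rf + β(Rm − Rf) = 3.7% + 2.1751 × (14.5% − 3.7%) = 27.1911%
α = Rp − E[R] = 19.2% − 27.1911% = -7.9911

-7.99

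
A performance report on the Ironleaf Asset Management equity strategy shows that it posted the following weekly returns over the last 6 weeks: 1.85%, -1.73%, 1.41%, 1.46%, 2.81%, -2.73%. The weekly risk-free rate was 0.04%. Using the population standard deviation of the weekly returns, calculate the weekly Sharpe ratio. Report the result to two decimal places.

Mean return μ = 3.070 / 6 = 0.5117%
Population σ = √[Σ(r − μ)² / 6] = √[24.3133 / 6] = √4.0522 = 2.0130%
Sharpe = (μ − rf) / σ = (0.5117 − 0.04) / 2.0130 = 0.4717 / 2.0130 = 0.2343

0.23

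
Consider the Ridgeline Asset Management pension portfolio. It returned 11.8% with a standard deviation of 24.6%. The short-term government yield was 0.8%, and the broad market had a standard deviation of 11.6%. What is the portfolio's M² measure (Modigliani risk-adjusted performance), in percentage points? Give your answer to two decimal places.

5.99

Sharpe = (Rp − Rf) / σp = (11.8% − 0.8%) / 24.6% = 0.4472
M² = Rf + Sharpe × σm = 0.8% + 0.4472 × 11.6% = 5.9875%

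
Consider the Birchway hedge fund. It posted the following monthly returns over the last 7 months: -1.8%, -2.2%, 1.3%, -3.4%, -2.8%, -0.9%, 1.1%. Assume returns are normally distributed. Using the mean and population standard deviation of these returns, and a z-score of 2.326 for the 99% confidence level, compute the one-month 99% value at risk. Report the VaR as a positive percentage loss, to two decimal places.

r̄ = (-1.8 − 2.2 + 1.3 − 3.4 − 2.8 − 0.9 + 1.1) / 7 = -1.2429%
Population σ = √[Σ(r − r̄)² / 7] = √[20.3771 / 7] = √2.9110 = 1.7062%
VaR = −(r̄ − z·σ) = −(-1.2429 − 2.326 × 1.7062) = −(-5.2115) = 5.2115%

5.21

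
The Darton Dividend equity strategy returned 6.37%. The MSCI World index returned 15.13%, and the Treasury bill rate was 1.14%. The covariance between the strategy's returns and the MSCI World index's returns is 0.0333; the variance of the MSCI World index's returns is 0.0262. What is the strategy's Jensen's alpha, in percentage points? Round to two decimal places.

β = Cov / Var = 0.0333 / 0.0262 = 1.2710
E[R] = Rf + β(Rm − Rf) = 1.14% + 1.2710 × (15.13% − 1.14%) = 18.9213%
α = Rp − E[R] = 6.37% − 18.9213% = -12.5513

-12.55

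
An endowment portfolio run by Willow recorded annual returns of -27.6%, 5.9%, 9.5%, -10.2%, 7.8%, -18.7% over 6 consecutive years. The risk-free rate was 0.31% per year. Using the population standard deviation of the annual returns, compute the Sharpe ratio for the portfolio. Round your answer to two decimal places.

-0.41

r̄ = (-27.6 + 5.9 + 9.5 − 10.2 + 7.8 − 18.7) / 6 = -33.30 / 6 = -5.5500%
Σ(r − r̄)² = (-27.6 − (-5.5500))² + (5.9 − (-5.5500))² + … = 1216.5750
population σ = √(1216.5750 / 6) = √202.7625 = 14.2395%
Sharpe = (r̄ − rf) / σ = (-5.5500 − 0.31) / 14.2395 = -5.8600 / 14.2395 = -0.4115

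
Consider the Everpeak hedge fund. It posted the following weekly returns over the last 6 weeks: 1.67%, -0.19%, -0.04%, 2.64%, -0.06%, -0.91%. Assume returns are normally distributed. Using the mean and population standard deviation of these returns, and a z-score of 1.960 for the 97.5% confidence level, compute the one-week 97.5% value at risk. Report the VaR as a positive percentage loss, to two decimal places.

1.88

Mean return μ = 3.110 / 6 = 0.5183%
Σ(r − μ)² = 9.0159; population σ = √(9.0159/6) = 1.2258%
VaR = −(μ − z·σ) = −(0.5183 − 1.960 × 1.2258) = −(-1.8843) = 1.8843%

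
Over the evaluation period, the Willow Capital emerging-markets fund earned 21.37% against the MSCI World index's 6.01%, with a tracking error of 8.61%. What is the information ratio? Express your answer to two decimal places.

1.78

IR = (Rp − Rb) / TE = (21.37% − 6.01%) / 8.61% = 15.36% / 8.61% = 1.7840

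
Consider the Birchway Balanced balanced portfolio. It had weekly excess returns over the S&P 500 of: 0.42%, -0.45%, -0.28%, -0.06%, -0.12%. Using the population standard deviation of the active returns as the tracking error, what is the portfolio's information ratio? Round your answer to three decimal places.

-0.335

r̄ = (0.42 − 0.45 − 0.28 − 0.06 − 0.12) / 5 = -0.0980%
Population σ = √[Σ(r − r̄)² / 5] = √[0.4273 / 5] = √0.0855 = 0.2924%
IR = r̄ / tracking error = -0.0980 / 0.2924 = -0.3352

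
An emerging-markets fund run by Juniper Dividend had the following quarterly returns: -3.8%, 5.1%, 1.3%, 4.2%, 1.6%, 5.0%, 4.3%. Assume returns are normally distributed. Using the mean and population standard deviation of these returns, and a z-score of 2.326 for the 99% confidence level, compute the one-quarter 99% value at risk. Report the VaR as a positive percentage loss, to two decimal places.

4.34

r̄ = (-3.8 + 5.1 + 1.3 + 4.2 + 1.6 + 5 + 4.3) / 7 = 2.5286%
Σ(r − r̄)² = (-3.8 − 2.5286)² + (5.1 − 2.5286)² + (1.3 − 2.5286)² + … = 61.0743
σ = √[61.0743 / 7] = 2.9538%
VaR = −(r̄ − z·σ) = −(2.5286 − 2.326 × 2.9538) = −(-4.3419) = 4.3419%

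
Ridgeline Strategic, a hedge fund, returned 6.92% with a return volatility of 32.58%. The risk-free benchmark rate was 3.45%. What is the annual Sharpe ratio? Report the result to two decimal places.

Sharpe = (Rp − Rf) / σp = (6.92% − 3.45%) / 32.58% = 3.47% / 32.58% = 0.1065

0.11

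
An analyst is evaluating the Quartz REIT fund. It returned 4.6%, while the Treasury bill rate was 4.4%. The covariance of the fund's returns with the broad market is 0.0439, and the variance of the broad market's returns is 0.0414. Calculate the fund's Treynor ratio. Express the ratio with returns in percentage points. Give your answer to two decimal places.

β = Cov / Var = 0.0439 / 0.0414 = 1.0604
Treynor = (Rp − Rf) / β = (4.6% − 4.4%) / 1.0604 = 0.20 / 1.0604 = 0.1886

0.19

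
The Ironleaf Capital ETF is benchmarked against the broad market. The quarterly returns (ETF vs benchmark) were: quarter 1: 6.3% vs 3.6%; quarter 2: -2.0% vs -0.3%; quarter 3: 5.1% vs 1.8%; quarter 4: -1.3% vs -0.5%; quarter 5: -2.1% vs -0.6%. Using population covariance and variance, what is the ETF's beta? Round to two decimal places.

r̄p = 1.2000%,  r̄m = 0.8000%
Cov = Σ(rp − r̄p)(rm − r̄m) / 5 = 5.9140
Var(rm) = Σ(rm − r̄m)² / 5 = 2.7400
β = Cov / Var = 5.9140 / 2.7400 = 2.1584

2.16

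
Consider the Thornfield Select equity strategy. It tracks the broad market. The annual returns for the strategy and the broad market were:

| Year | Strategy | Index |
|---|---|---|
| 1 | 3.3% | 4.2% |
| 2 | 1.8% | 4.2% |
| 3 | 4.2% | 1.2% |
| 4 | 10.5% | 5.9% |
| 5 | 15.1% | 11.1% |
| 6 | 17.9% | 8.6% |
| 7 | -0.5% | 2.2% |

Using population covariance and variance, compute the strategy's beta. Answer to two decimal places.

1.76

r̄p = 7.4714%,  r̄m = 5.3429%
Cov = Σ(rp − r̄p)(rm − r̄m) / 7 = 18.4898
Var(rm) = Σ(rm − r̄m)² / 7 = 10.5310
β = Cov / Var = 18.4898 / 10.5310 = 1.7557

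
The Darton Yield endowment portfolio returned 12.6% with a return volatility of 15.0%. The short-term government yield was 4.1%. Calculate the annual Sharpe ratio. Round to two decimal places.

Sharpe = (Rp − Rf) / σp = (12.6% − 4.1%) / 15.0% = 8.50% / 15.0% = 0.5667

0.57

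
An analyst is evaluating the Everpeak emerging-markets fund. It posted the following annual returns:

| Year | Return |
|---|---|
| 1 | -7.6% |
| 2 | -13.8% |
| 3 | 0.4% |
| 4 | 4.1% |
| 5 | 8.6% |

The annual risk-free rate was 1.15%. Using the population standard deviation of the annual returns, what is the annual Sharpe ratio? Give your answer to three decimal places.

-0.348

Mean return μ = -8.30 / 5 = -1.6600%
Population σ = √[Σ(r − μ)² / 5] = √[325.3520 / 5] = √65.0704 = 8.0666%
Sharpe = (μ − rf) / σ = (-1.6600 − 1.15) / 8.0666 = -2.8100 / 8.0666 = -0.3483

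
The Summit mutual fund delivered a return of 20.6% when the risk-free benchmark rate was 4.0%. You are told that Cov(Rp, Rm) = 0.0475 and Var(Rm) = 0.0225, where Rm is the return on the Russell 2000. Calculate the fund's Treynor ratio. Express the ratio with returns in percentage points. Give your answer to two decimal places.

β = Cov / Var = 0.0475 / 0.0225 = 2.1111
Treynor = (Rp − Rf) / β = (20.6% − 4.0%) / 2.1111 = 16.60 / 2.1111 = 7.8632

7.86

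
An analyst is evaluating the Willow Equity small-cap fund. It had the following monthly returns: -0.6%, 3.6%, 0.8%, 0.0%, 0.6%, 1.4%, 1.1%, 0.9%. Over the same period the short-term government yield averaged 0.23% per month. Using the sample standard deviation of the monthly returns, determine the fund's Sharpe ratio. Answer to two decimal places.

r̄ = (-0.6 + 3.6 + 0.8 + 0 + 0.6 + 1.4 + 1.1 + 0.9) / 8 = 0.9750%
Sample σ = √[Σ(r − r̄)² / 7] = √[10.6950 / 7] = √1.5279 = 1.2361%
Sharpe = (r̄ − rf) / σ = (0.9750 − 0.23) / 1.2361 = 0.7450 / 1.2361 = 0.6027

0.60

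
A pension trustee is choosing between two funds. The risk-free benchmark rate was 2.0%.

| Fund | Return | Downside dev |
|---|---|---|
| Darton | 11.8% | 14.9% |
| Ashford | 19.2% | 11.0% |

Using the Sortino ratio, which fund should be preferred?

Ashford

Darton: Sortino ratio = (11.8% − 2.0%) / 14.9% = 0.658
Ashford: Sortino ratio = (19.2% − 2.0%) / 11.0% = 1.564
Highest: Ashford (1.564).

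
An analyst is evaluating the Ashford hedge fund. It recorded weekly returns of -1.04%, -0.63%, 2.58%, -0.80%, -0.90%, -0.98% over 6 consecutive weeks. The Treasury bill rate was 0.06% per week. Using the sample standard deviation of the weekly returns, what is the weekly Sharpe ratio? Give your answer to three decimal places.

Mean return r̄ = -1.770 / 6 = -0.2950%
Σ(r − r̄)² = 10.0232; sample σ = √(10.0232/5) = 1.4159%
Sharpe = (r̄ − rf) / σ = (-0.2950 − 0.06) / 1.4159 = -0.3550 / 1.4159 = -0.2507

-0.251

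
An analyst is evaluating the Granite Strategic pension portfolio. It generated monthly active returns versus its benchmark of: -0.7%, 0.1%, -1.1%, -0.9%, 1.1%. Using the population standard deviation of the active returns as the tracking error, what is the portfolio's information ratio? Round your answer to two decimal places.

r̄ = (-0.7 + 0.1 − 1.1 − 0.9 + 1.1) / 5 = -0.3000%
Σ(r − r̄)² = (-0.7 − (-0.3000))² + (0.1 − (-0.3000))² + (-1.1 − (-0.3000))² + … = 3.2800
σ = √[3.2800 / 5] = 0.8099%
IR = r̄ / tracking error = -0.3000 / 0.8099 = -0.3704

-0.37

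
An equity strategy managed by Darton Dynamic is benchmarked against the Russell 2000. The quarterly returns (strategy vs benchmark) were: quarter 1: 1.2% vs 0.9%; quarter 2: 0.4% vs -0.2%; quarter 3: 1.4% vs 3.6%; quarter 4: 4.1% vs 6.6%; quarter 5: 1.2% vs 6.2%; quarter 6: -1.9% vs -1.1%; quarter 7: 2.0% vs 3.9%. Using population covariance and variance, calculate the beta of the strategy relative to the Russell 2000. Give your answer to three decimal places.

r̄p = 1.2000%,  r̄m = 2.8429%
Cov = Σ(rp − r̄p)(rm − r̄m) / 7 = 3.7929
Var(rm) = Σ(rm − r̄m)² / 7 = 7.9510
β = Cov / Var = 3.7929 / 7.9510 = 0.4770

0.477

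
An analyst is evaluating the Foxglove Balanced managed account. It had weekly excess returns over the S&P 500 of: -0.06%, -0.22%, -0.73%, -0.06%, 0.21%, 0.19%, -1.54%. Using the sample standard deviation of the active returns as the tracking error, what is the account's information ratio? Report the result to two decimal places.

r̄ = (-0.06 − 0.22 − 0.73 − 0.06 + 0.21 + 0.19 − 1.54) / 7 = -2.210 / 7 = -0.3157%
Σ(r − r̄)² = (-0.06 − (-0.3157))² + (-0.22 − (-0.3157))² + … = 2.3426
sample σ = √(2.3426 / 6) = √0.3904 = 0.6248%
IR = r̄ / tracking error = -0.3157 / 0.6248 = -0.5053

-0.51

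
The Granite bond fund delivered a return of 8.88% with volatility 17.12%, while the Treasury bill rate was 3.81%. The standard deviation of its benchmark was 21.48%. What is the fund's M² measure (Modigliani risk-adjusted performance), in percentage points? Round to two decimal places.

Sharpe = (Rp − Rf) / σp = (8.88% − 3.81%) / 17.12% = 0.2961
M² = Rf + Sharpe × σm = 3.81% + 0.2961 × 21.48% = 10.1702%

10.17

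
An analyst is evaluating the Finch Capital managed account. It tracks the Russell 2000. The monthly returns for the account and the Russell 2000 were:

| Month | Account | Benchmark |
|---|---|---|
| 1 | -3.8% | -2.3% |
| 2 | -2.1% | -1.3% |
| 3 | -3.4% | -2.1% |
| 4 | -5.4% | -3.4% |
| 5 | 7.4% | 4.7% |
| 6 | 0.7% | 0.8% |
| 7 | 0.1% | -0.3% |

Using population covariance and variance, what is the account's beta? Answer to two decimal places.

r̄p = -0.9286%,  r̄m = -0.5571%
Cov = Σ(rp − r̄p)(rm − r̄m) / 7 = 9.8084
Var(rm) = Σ(rm − r̄m)² / 7 = 6.2282
β = Cov / Var = 9.8084 / 6.2282 = 1.5748

1.57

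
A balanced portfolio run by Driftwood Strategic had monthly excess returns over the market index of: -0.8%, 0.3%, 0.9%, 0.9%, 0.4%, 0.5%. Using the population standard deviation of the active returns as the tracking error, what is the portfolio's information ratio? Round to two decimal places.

r̄ = (-0.8 + 0.3 + 0.9 + 0.9 + 0.4 + 0.5) / 6 = 2.20 / 6 = 0.3667%
Population σ = √[Σ(r − r̄)² / 6] = √[1.9533 / 6] = √0.3256 = 0.5706%
IR = r̄ / tracking error = 0.3667 / 0.5706 = 0.6427

0.64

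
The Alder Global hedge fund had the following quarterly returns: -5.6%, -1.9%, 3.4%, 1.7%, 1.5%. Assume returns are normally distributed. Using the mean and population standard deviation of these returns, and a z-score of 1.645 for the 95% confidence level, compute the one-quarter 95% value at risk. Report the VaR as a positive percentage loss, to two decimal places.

5.46

Mean return μ = -0.90 / 5 = -0.1800%
Population σ = √[Σ(r − μ)² / 5] = √[51.5080 / 5] = √10.3016 = 3.2096%
VaR = −(μ − z·σ) = −(-0.1800 − 1.645 × 3.2096) = −(-5.4598) = 5.4598%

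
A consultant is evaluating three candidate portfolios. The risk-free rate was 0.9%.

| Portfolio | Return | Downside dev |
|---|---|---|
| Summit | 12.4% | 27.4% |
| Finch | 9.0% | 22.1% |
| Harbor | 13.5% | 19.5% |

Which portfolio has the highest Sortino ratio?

Summit: Sortino ratio = (12.4% − 0.9%) / 27.4% = 0.420
Finch: Sortino ratio = (9.0% − 0.9%) / 22.1% = 0.367
Harbor: Sortino ratio = (13.5% − 0.9%) / 19.5% = 0.646
Highest: Harbor (0.646).

Harbor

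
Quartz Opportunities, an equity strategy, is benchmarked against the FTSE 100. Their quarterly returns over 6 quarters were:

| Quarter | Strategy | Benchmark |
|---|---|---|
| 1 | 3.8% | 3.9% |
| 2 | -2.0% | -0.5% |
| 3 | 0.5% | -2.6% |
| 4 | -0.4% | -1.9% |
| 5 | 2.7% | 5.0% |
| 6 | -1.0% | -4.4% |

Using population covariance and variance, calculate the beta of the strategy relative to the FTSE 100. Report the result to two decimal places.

0.48

r̄p = 0.6000%,  r̄m = -0.0833%
Cov = Σ(rp − r̄p)(rm − r̄m) / 6 = 5.5800
Var(rm) = Σ(rm − r̄m)² / 6 = 11.6914
β = Cov / Var = 5.5800 / 11.6914 = 0.4773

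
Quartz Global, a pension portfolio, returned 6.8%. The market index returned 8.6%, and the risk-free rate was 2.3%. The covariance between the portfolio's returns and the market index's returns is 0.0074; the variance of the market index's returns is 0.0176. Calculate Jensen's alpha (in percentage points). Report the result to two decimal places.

1.85

β = Cov / Var = 0.0074 / 0.0176 = 0.4205
E[R] = Rf + β(Rm − Rf) = 2.3% + 0.4205 × (8.6% − 2.3%) = 4.9492%
α = Rp − E[R] = 6.8% − 4.9492% = 1.8508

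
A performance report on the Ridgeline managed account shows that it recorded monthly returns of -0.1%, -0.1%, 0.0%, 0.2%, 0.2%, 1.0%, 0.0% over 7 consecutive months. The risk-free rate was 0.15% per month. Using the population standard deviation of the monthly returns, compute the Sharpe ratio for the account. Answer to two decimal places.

μ = (-0.1 − 0.1 + 0 + 0.2 + 0.2 + 1 + 0) / 7 = 0.1714%
Σ(r − μ)² = (-0.1 − 0.1714)² + (-0.1 − 0.1714)² + (0 − 0.1714)² + … = 0.8943
σ = √[0.8943 / 7] = 0.3574%
Sharpe = (μ − rf) / σ = (0.1714 − 0.15) / 0.3574 = 0.0214 / 0.3574 = 0.0599

0.06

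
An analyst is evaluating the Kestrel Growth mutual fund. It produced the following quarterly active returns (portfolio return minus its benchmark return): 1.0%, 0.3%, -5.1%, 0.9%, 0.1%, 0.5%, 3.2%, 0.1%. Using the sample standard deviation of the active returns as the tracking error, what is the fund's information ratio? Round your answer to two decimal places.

Mean return r̄ = 1.00 / 8 = 0.1250%
Sample σ = √[Σ(r − r̄)² / 7] = √[38.2950 / 7] = √5.4707 = 2.3390%
IR = r̄ / tracking error = 0.1250 / 2.3390 = 0.0534

0.05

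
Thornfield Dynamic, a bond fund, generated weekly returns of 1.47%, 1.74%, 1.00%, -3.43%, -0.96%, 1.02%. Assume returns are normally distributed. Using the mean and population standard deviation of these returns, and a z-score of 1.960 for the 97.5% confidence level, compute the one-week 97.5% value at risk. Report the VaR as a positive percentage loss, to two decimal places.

r̄ = (1.47 + 1.74 + 1 − 3.43 − 0.96 + 1.02) / 6 = 0.1400%
Population σ = √[Σ(r − r̄)² / 6] = √[19.7978 / 6] = √3.2996 = 1.8165%
VaR = −(r̄ − z·σ) = −(0.1400 − 1.960 × 1.8165) = −(-3.4203) = 3.4203%

3.42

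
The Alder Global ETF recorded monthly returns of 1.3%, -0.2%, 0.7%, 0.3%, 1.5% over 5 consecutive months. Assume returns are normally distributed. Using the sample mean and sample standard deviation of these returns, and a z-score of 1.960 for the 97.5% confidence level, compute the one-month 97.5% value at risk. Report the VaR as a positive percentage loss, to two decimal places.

0.65

μ = (1.3 − 0.2 + 0.7 + 0.3 + 1.5) / 5 = 3.60 / 5 = 0.7200%
Σ(r − μ)² = (1.3 − 0.7200)² + (-0.2 − 0.7200)² + (0.7 − 0.7200)² + … = 1.9680
sample σ = √(1.9680 / 4) = √0.4920 = 0.7014%
VaR = −(μ − z·σ) = −(0.7200 − 1.960 × 0.7014) = −(-0.6547) = 0.6547%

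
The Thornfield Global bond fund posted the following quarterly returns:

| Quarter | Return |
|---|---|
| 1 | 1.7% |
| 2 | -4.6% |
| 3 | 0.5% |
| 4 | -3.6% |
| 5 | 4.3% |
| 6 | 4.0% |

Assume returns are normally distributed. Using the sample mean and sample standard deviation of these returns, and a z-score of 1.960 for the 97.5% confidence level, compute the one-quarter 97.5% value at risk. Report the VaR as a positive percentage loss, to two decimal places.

7.00

Mean return r̄ = 2.30 / 6 = 0.3833%
Σ(r − r̄)² = 70.8683; sample σ = √(70.8683/5) = 3.7648%
VaR = −(r̄ − z·σ) = −(0.3833 − 1.960 × 3.7648) = −(-6.9957) = 6.9957%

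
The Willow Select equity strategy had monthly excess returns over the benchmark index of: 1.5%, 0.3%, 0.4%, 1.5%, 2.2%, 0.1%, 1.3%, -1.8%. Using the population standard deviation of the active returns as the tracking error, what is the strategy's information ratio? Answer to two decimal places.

μ = (1.5 + 0.3 + 0.4 + 1.5 + 2.2 + 0.1 + 1.3 − 1.8) / 8 = 0.6875%
Population σ = √[Σ(r − μ)² / 8] = √[10.7488 / 8] = √1.3436 = 1.1591%
IR = μ / tracking error = 0.6875 / 1.1591 = 0.5931

0.59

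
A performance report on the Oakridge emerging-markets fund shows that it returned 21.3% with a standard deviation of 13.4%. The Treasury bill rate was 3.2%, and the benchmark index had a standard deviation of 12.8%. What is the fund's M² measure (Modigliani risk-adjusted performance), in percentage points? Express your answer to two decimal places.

Sharpe = (Rp − Rf) / σp = (21.3% − 3.2%) / 13.4% = 1.3507
M² = Rf + Sharpe × σm = 3.2% + 1.3507 × 12.8% = 20.4890%

20.49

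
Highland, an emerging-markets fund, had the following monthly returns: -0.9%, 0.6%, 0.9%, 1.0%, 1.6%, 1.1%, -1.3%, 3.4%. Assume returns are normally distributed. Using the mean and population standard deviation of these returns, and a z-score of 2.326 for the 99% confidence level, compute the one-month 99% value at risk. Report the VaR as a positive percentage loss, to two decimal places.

2.37

r̄ = (-0.9 + 0.6 + 0.9 + 1 + 1.6 + 1.1 − 1.3 + 3.4) / 8 = 0.8000%
Σ(r − r̄)² = (-0.9 − 0.8000)² + (0.6 − 0.8000)² + (0.9 − 0.8000)² + … = 14.8800
population σ = √(14.8800 / 8) = √1.8600 = 1.3638%
VaR = −(r̄ − z·σ) = −(0.8000 − 2.326 × 1.3638) = −(-2.3722) = 2.3722%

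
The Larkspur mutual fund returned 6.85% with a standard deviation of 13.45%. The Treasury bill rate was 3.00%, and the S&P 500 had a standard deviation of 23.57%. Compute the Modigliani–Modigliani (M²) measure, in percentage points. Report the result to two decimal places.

9.75

Sharpe = (Rp − Rf) / σp = (6.85% − 3.00%) / 13.45% = 0.2862
M² = Rf + Sharpe × σm = 3.00% + 0.2862 × 23.57% = 9.7457%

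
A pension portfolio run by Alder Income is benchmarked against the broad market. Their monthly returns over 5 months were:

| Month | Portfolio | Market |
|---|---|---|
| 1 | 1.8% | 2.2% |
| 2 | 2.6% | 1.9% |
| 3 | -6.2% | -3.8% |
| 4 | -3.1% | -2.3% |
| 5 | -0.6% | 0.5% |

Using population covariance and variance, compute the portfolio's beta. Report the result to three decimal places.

1.345

r̄p = -1.1000%,  r̄m = -0.3000%
Cov = Σ(rp − r̄p)(rm − r̄m) / 5 = 7.5280
Var(rm) = Σ(rm − r̄m)² / 5 = 5.5960
β = Cov / Var = 7.5280 / 5.5960 = 1.3452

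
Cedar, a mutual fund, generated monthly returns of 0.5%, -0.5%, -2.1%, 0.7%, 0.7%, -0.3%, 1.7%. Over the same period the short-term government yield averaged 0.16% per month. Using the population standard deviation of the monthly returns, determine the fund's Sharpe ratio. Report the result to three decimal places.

-0.054

r̄ = (0.5 − 0.5 − 2.1 + 0.7 + 0.7 − 0.3 + 1.7) / 7 = 0.70 / 7 = 0.1000%
Σ(r − r̄)² = (0.5 − 0.1000)² + (-0.5 − 0.1000)² + (-2.1 − 0.1000)² + … = 8.8000
population σ = √(8.8000 / 7) = √1.2571 = 1.1212%
Sharpe = (r̄ − rf) / σ = (0.1000 − 0.16) / 1.1212 = -0.0600 / 1.1212 = -0.0535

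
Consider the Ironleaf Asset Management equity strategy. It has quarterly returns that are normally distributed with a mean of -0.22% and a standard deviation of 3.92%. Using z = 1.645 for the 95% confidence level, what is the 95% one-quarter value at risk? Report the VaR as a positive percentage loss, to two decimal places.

6.67

VaR (as % loss) = −(μ − z·σ) = −(-0.22% − 1.645 × 3.92%) = −(-6.6684%) = 6.6684%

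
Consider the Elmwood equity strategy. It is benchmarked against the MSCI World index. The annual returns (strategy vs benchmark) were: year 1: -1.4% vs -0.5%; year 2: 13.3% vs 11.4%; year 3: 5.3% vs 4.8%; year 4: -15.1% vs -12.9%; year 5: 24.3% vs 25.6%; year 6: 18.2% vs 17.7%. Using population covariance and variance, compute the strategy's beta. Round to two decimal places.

r̄p = 7.4333%,  r̄m = 7.6833%
Cov = Σ(rp − r̄p)(rm − r̄m) / 6 = 162.3489
Var(rm) = Σ(rm − r̄m)² / 6 = 155.6847
β = Cov / Var = 162.3489 / 155.6847 = 1.0428

1.04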